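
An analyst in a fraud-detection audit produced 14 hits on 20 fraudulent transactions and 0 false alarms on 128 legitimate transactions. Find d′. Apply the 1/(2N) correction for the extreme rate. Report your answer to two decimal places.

d′ = 3.18

The false-alarm rate is 0/128 = 0, so apply the 1/(2N) correction: FA → 1/(2·128) = 0.00391.
z(H) = z(0.70000) = 0.524
z(FA) = z(0.00391) = -2.660
d' = 0.524 − (-2.660) = 3.184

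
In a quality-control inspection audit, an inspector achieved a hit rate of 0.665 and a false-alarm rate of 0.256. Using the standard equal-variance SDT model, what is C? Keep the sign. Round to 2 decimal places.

C = 0.11

z(0.665) = 0.4261, z(0.256) = -0.6557
c = −½·[z(H) + z(FA)] = −0.5 × (0.4261 + (-0.6557)) = 0.1148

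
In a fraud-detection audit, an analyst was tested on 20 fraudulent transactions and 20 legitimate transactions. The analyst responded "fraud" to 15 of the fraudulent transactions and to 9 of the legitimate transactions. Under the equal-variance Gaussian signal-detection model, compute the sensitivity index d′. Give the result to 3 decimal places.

d′ = 0.800

H = 15/20 = 0.7500
FA = 9/20 = 0.4500
z(0.7500) = 0.6745, z(0.4500) = -0.1257
d' = z(H) − z(FA) = 0.6745 − (-0.1257) = 0.8002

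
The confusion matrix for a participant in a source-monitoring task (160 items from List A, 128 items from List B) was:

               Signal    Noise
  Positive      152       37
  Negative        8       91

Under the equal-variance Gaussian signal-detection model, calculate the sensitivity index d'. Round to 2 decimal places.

d' = 2.20

H = 152/160 = 0.9500
FA = 37/128 = 0.2891
z(0.9500) = 1.645, z(0.2891) = -0.556
d' = z(H) − z(FA) = 1.645 − (-0.556) = 2.201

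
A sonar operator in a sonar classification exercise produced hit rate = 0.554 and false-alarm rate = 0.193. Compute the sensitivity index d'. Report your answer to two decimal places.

z(H) = 0.1358
z(FA) = -0.8669
d' = z(H) − z(FA) = 0.1358 − (-0.8669) = 1.0027

d' = 1.00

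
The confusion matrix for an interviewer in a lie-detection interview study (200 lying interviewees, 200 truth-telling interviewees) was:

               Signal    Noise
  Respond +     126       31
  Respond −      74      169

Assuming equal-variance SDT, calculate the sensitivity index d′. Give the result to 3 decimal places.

d′ = 1.347

H = 126/200 = 0.6300
FA = 31/200 = 0.1550
Φ⁻¹(H) = Φ⁻¹(0.6300) = 0.3319
Φ⁻¹(FA) = Φ⁻¹(0.1550) = -1.0152
d' = z(H) − z(FA) = 0.3319 − (-1.0152) = 1.3471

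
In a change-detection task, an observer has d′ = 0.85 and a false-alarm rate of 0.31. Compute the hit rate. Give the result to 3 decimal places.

hit rate = 0.638

z(false-alarm rate) = z(0.31) = -0.4959
z(H) = z(FA) + d' = -0.4959 + 0.85 = 0.3541
hit rate = Φ(0.3541) = 0.6384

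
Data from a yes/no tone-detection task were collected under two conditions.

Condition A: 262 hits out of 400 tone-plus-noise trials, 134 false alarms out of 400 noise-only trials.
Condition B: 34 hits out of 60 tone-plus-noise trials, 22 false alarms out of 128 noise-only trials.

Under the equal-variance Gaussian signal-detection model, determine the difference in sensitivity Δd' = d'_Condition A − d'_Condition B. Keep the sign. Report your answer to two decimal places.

Δd' = -0.29

Condition A: z(0.6550) = 0.399, z(0.3350) = -0.426, d' = 0.825
Condition B: z(0.5667) = 0.168, z(0.1719) = -0.947, d' = 1.115
Δd' = d'_Condition A − d'_Condition B = 0.825 − 1.115 = -0.290
Condition B has the higher sensitivity.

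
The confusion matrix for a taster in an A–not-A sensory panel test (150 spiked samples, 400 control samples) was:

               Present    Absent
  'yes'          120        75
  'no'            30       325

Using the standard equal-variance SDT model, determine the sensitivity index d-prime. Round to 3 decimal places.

d-prime = 1.729

H = 120/150 = 0.8000
FA = 75/400 = 0.1875
z(H) = z(0.8000) = 0.8416
z(FA) = z(0.1875) = -0.8871
d' = z(H) − z(FA) = 0.8416 − (-0.8871) = 1.7287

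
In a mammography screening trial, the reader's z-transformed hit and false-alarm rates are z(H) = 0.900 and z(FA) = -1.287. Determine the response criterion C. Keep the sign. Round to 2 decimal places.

c = −½·[z(H) + z(FA)] = −½·(0.900 + (-1.287)) = 0.1935

C = 0.19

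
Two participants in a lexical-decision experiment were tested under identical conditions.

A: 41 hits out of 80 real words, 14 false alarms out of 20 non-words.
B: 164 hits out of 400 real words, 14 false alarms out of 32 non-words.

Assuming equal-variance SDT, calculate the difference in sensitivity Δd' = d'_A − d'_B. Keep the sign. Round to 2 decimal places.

Δd' = -0.42

A: z(0.5125) = 0.031, z(0.7000) = 0.524, d' = -0.493
B: z(0.4100) = -0.228, z(0.4375) = -0.157, d' = -0.071
Δd' = d'_A − d'_B = -0.493 − (-0.071) = -0.422
B has the higher sensitivity.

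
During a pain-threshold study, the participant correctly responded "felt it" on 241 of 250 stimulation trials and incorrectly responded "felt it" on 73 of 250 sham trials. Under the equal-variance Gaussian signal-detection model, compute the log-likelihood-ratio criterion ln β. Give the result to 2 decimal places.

H = 241/250 = 0.9640
FA = 73/250 = 0.2920
Φ⁻¹(H) = Φ⁻¹(0.9640) = 1.799
Φ⁻¹(FA) = Φ⁻¹(0.2920) = -0.548
ln β = −½·[z(H)² − z(FA)²] = −0.5 × (3.236 − 0.300) = -1.468

ln β = -1.47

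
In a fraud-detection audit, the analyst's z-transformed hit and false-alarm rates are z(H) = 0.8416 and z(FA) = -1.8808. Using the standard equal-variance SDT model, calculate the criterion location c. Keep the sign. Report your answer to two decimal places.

c = 0.52

c = −½·[z(H) + z(FA)] = −½·(0.8416 + (-1.8808)) = 0.5196
c > 0: the analyst has a conservative response bias.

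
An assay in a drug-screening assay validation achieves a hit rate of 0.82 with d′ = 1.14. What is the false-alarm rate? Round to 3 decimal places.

false-alarm rate = 0.411

z(hit rate) = z(0.82) = 0.9154
z(FA) = z(H) − d' = 0.9154 − 1.14 = -0.2246
false-alarm rate = Φ(-0.2246) = 0.4111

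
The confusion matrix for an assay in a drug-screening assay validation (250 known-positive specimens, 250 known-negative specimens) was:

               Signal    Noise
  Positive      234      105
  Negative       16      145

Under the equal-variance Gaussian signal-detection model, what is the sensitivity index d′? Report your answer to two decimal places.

d′ = 1.72

H = 234/250 = 0.9360
FA = 105/250 = 0.4200
Φ⁻¹(H) = 1.5220
Φ⁻¹(FA) = -0.2019
d' = z(H) − z(FA) = 1.5220 − (-0.2019) = 1.7239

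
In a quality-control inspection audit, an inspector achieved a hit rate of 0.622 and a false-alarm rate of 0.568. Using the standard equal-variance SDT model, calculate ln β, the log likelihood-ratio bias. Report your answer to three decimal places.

Φ⁻¹(0.622) = 0.3107, Φ⁻¹(0.568) = 0.1713
ln β = −½·[z(H)² − z(FA)²] = −0.5 × (0.0965 − 0.0293) = -0.0336

ln β = -0.034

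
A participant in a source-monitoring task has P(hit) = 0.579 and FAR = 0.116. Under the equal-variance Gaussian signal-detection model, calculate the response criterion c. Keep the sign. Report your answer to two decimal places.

c = 0.50

Φ⁻¹(0.579) = 0.199, Φ⁻¹(0.116) = -1.195
c = −½·[z(H) + z(FA)] = −0.5 × (0.199 + (-1.195)) = 0.498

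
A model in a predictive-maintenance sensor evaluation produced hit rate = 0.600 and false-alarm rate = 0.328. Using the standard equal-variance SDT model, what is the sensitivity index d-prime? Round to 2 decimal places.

d-prime = 0.70

Φ⁻¹(H) = 0.2533
Φ⁻¹(FA) = -0.4454
d' = z(H) − z(FA) = 0.2533 − (-0.4454) = 0.6987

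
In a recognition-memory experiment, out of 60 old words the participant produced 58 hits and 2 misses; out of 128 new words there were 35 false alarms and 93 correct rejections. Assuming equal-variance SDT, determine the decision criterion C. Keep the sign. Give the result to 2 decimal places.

H = 58/60 = 0.9667
FA = 35/128 = 0.2734
z(0.9667) = 1.834, z(0.2734) = -0.603
c = −½·[z(H) + z(FA)] = −0.5 × (1.834 + (-0.603)) = -0.6155
c < 0: the participant has a liberal response bias.

C = -0.62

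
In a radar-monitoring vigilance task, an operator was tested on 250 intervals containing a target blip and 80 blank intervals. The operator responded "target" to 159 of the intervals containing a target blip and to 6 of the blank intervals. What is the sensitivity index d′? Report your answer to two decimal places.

d′ = 1.79

H = 159/250 = 0.6360
FA = 6/80 = 0.0750
Φ⁻¹(H) = Φ⁻¹(0.6360) = 0.3478
Φ⁻¹(FA) = Φ⁻¹(0.0750) = -1.4395
d' = z(H) − z(FA) = 0.3478 − (-1.4395) = 1.7873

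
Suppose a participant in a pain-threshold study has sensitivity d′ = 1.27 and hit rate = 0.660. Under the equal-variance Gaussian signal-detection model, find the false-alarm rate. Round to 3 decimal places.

z(hit rate) = z(0.660) = 0.4125
z(FA) = z(H) − d' = 0.4125 − 1.27 = -0.8575
false-alarm rate = Φ(-0.8575) = 0.1956

false-alarm rate = 0.196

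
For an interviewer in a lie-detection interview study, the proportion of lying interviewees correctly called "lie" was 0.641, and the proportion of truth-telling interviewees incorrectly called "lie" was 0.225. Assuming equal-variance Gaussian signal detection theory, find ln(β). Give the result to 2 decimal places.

z(0.641) = 0.361, z(0.225) = -0.755
ln β = −½·[z(H)² − z(FA)²] = −0.5 × (0.130 − 0.570) = 0.220

ln β = 0.22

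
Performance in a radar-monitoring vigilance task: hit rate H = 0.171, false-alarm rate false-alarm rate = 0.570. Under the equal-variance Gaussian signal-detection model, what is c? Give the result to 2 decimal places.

z(H) = -0.950
z(FA) = 0.176
c = −½·[z(H) + z(FA)] = −0.5 × (-0.950 + 0.176) = 0.387

c = 0.39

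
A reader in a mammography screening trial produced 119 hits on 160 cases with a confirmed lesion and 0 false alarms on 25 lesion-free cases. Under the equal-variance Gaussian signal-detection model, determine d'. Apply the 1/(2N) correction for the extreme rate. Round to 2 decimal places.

The false-alarm rate is 0/25 = 0, so apply the 1/(2N) correction: FA → 1/(2·25) = 0.02000.
z(H) = z(0.74375) = 0.655
z(FA) = z(0.02000) = -2.054
d' = 0.655 − (-2.054) = 2.709

d' = 2.71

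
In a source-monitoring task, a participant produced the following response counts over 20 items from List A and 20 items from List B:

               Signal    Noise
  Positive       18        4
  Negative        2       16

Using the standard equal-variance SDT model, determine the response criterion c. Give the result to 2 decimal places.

c = -0.22

H = 18/20 = 0.9000
FA = 4/20 = 0.2000
Φ⁻¹(H) = 1.282
Φ⁻¹(FA) = -0.842
c = −½·[z(H) + z(FA)] = −0.5 × (1.282 + (-0.842)) = -0.220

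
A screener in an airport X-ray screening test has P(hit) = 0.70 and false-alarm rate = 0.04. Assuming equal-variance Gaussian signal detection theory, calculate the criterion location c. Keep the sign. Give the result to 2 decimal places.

c = 0.61

z(H) = z(0.70) = 0.5244
z(FA) = z(0.04) = -1.7507
c = −½·[z(H) + z(FA)] = −0.5 × (0.5244 + (-1.7507)) = 0.61315
c > 0: the screener has a conservative response bias.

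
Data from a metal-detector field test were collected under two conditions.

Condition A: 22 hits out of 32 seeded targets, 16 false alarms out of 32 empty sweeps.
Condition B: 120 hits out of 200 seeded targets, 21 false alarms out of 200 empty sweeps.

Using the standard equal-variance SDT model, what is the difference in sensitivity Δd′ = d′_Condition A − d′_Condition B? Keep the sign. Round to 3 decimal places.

Δd′ = -1.018

Condition A: z(0.6875) = 0.4888, z(0.5000) = 0.0000, d' = 0.4888
Condition B: z(0.6000) = 0.2533, z(0.1050) = -1.2536, d' = 1.5069
Δd' = d'_Condition A − d'_Condition B = 0.4888 − 1.5069 = -1.0181
Condition B has the higher sensitivity.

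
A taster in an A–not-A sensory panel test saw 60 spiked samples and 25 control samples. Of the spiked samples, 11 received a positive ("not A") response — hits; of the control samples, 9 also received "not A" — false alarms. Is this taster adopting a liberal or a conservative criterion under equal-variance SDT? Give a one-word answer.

z(H) = -0.903, z(FA) = -0.358
c = −½·(z(H) + z(FA)) = 0.6305
c > 0 → conservative criterion (biased toward responding “no”).

conservative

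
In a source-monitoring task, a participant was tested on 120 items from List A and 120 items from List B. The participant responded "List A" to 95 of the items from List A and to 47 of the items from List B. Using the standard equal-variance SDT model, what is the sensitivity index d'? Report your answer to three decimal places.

H = 95/120 = 0.7917
FA = 47/120 = 0.3917
z(H) = 0.8123
z(FA) = -0.2749
d' = z(H) − z(FA) = 0.8123 − (-0.2749) = 1.0872

d' = 1.087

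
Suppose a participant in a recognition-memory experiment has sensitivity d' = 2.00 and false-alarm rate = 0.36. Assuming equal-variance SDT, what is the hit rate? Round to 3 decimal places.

z(false-alarm rate) = z(0.36) = -0.3585
z(H) = z(FA) + d' = -0.3585 + 2.00 = 1.6415
hit rate = Φ(1.6415) = 0.9497

hit rate = 0.950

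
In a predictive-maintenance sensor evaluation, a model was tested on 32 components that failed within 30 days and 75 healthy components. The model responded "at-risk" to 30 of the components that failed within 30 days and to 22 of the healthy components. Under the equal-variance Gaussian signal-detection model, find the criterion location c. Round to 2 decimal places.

H = 30/32 = 0.9375
FA = 22/75 = 0.2933
z(H) = z(0.9375) = 1.534
z(FA) = z(0.2933) = -0.544
c = −½·[z(H) + z(FA)] = −0.5 × (1.534 + (-0.544)) = -0.495
c < 0: the model has a liberal response bias.

c = -0.50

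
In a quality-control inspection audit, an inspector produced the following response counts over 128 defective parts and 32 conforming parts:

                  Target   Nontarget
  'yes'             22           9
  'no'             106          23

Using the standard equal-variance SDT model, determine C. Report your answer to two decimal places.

H = 22/128 = 0.1719
FA = 9/32 = 0.2812
z(H) = z(0.1719) = -0.9467
z(FA) = z(0.2812) = -0.5793
c = −½·[z(H) + z(FA)] = −0.5 × (-0.9467 + (-0.5793)) = 0.7630
c > 0: the inspector has a conservative response bias.

C = 0.76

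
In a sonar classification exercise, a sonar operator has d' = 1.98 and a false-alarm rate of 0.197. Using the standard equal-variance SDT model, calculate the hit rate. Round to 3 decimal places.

hit rate = 0.870

z(false-alarm rate) = z(0.197) = -0.8524
z(H) = z(FA) + d' = -0.8524 + 1.98 = 1.1276
hit rate = Φ(1.1276) = 0.8703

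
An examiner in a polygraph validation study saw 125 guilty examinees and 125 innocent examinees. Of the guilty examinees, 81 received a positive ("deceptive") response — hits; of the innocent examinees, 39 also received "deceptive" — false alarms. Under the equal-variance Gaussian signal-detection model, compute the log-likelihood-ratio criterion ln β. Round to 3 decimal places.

ln β = 0.048

H = 81/125 = 0.6480
FA = 39/125 = 0.3120
Φ⁻¹(0.6480) = 0.3799, Φ⁻¹(0.3120) = -0.4902
ln β = −½·[z(H)² − z(FA)²] = −0.5 × (0.1443 − 0.2403) = 0.0480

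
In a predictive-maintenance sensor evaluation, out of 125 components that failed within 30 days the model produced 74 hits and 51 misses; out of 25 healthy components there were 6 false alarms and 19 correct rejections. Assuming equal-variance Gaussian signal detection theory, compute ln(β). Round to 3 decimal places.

ln β = 0.222

H = 74/125 = 0.5920
FA = 6/25 = 0.2400
z(H) = z(0.5920) = 0.2327
z(FA) = z(0.2400) = -0.7063
ln β = −½·[z(H)² − z(FA)²] = −0.5 × (0.0541 − 0.4989) = 0.2224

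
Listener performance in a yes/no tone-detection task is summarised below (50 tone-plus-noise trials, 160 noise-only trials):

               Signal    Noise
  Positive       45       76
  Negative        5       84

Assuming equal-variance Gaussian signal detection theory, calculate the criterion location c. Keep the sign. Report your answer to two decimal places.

c = -0.61

H = 45/50 = 0.9000
FA = 76/160 = 0.4750
z(0.9000) = 1.2816, z(0.4750) = -0.0627
c = −½·[z(H) + z(FA)] = −0.5 × (1.2816 + (-0.0627)) = -0.60945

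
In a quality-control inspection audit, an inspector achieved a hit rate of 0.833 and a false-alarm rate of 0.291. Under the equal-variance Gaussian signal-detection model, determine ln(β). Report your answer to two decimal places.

z(H) = z(0.833) = 0.966
z(FA) = z(0.291) = -0.550
ln β = −½·[z(H)² − z(FA)²] = −0.5 × (0.933 − 0.303) = -0.315

ln β = -0.32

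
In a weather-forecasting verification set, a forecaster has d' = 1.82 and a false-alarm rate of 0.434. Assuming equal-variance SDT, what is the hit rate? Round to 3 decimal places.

hit rate = 0.951

z(false-alarm rate) = z(0.434) = -0.1662
z(H) = z(FA) + d' = -0.1662 + 1.82 = 1.6538
hit rate = Φ(1.6538) = 0.9509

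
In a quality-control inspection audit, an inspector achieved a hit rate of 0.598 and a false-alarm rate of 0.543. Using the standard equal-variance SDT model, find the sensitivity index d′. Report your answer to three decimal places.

z(0.598) = 0.2482, z(0.543) = 0.1080
d' = z(H) − z(FA) = 0.2482 − 0.1080 = 0.1402

d′ = 0.140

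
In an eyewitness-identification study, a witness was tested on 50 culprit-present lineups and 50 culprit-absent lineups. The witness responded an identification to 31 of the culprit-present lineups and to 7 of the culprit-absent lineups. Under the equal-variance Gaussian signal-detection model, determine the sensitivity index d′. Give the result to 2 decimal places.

d′ = 1.39

H = 31/50 = 0.6200
FA = 7/50 = 0.1400
z(H) = z(0.6200) = 0.305
z(FA) = z(0.1400) = -1.080
d' = z(H) − z(FA) = 0.305 − (-1.080) = 1.385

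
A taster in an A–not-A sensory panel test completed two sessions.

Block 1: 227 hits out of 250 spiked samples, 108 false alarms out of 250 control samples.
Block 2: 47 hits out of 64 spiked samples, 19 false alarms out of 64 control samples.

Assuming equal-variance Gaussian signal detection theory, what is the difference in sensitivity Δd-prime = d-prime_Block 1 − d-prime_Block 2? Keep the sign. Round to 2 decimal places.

Block 1: z(0.9080) = 1.329, z(0.4320) = -0.171, d' = 1.500
Block 2: z(0.7344) = 0.626, z(0.2969) = -0.533, d' = 1.159
Δd' = d'_Block 1 − d'_Block 2 = 1.500 − 1.159 = 0.341
Block 1 has the higher sensitivity.

Δd-prime = 0.34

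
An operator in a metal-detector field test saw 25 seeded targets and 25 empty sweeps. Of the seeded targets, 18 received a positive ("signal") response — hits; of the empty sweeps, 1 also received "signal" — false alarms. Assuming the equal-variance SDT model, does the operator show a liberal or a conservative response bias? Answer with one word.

conservative

z(H) = 0.583, z(FA) = -1.751
c = −½·(z(H) + z(FA)) = 0.584
c > 0 → conservative criterion (biased toward responding “no”).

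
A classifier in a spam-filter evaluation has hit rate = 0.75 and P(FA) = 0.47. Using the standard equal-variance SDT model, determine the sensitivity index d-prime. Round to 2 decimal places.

z(H) = z(0.75) = 0.674
z(FA) = z(0.47) = -0.075
d' = z(H) − z(FA) = 0.674 − (-0.075) = 0.749

d-prime = 0.75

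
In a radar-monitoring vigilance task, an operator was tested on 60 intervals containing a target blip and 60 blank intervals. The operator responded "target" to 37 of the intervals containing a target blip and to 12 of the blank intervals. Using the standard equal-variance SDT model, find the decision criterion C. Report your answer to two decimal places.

H = 37/60 = 0.6167
FA = 12/60 = 0.2000
z(0.6167) = 0.297, z(0.2000) = -0.842
c = −½·[z(H) + z(FA)] = −0.5 × (0.297 + (-0.842)) = 0.2725
c > 0: the operator has a conservative response bias.

C = 0.27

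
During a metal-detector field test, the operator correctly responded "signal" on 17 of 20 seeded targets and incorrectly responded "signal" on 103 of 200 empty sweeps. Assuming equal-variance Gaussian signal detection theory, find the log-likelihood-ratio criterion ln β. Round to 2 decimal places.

H = 17/20 = 0.8500
FA = 103/200 = 0.5150
Φ⁻¹(H) = Φ⁻¹(0.8500) = 1.036
Φ⁻¹(FA) = Φ⁻¹(0.5150) = 0.038
ln β = −½·[z(H)² − z(FA)²] = −0.5 × (1.073 − 0.001) = -0.536

ln β = -0.54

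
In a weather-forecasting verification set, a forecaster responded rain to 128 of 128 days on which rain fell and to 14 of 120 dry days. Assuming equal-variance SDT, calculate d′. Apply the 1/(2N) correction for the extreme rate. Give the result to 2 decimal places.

The hit rate is 128/128 = 1, so apply the 1/(2N) correction: H → 1 − 1/(2·128) = 0.99609.
z(H) = z(0.99609) = 2.660
z(FA) = z(0.11667) = -1.192
d' = 2.660 − (-1.192) = 3.852

d′ = 3.85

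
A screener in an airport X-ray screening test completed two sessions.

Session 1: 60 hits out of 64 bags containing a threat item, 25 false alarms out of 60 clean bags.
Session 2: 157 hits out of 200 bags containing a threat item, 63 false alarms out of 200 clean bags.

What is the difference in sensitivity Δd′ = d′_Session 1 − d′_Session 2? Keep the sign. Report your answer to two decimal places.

Δd′ = 0.47

Session 1: z(0.9375) = 1.534, z(0.4167) = -0.210, d' = 1.744
Session 2: z(0.7850) = 0.789, z(0.3150) = -0.482, d' = 1.271
Δd' = d'_Session 1 − d'_Session 2 = 1.744 − 1.271 = 0.473
Session 1 has the higher sensitivity.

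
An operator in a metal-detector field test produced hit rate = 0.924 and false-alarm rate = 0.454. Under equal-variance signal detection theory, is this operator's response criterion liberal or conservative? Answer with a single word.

z(H) = 1.433, z(FA) = -0.116
c = −½·(z(H) + z(FA)) = -0.6585
c < 0 → liberal criterion (biased toward responding “yes”).

liberal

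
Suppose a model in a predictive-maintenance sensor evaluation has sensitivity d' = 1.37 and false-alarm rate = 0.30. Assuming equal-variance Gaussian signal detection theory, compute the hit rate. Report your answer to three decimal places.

hit rate = 0.801

z(false-alarm rate) = z(0.30) = -0.5244
z(H) = z(FA) + d' = -0.5244 + 1.37 = 0.8456
hit rate = Φ(0.8456) = 0.8011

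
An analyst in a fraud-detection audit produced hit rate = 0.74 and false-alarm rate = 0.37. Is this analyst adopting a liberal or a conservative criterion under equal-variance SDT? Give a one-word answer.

z(H) = 0.643, z(FA) = -0.332
c = −½·(z(H) + z(FA)) = -0.1555
c < 0 → liberal criterion (biased toward responding “yes”).

liberal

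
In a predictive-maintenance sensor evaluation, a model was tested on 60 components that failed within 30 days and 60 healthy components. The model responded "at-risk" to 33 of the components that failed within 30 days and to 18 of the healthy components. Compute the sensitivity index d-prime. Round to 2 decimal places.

d-prime = 0.65

H = 33/60 = 0.5500
FA = 18/60 = 0.3000
z(0.5500) = 0.126, z(0.3000) = -0.524
d' = z(H) − z(FA) = 0.126 − (-0.524) = 0.650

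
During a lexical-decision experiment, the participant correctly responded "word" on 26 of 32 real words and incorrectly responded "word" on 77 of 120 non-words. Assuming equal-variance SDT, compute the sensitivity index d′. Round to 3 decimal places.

H = 26/32 = 0.8125
FA = 77/120 = 0.6417
z(H) = 0.8871
z(FA) = 0.3630
d' = z(H) − z(FA) = 0.8871 − 0.3630 = 0.5241

d′ = 0.524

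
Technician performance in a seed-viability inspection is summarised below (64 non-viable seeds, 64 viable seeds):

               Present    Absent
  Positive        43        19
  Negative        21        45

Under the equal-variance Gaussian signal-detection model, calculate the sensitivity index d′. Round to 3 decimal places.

d′ = 0.979

H = 43/64 = 0.6719
FA = 19/64 = 0.2969
Φ⁻¹(H) = Φ⁻¹(0.6719) = 0.4452
Φ⁻¹(FA) = Φ⁻¹(0.2969) = -0.5333
d' = z(H) − z(FA) = 0.4452 − (-0.5333) = 0.9785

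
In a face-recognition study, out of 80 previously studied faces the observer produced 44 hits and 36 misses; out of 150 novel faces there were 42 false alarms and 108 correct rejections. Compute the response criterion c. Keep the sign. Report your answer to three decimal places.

H = 44/80 = 0.5500
FA = 42/150 = 0.2800
z(H) = z(0.5500) = 0.1257
z(FA) = z(0.2800) = -0.5828
c = −½·[z(H) + z(FA)] = −0.5 × (0.1257 + (-0.5828)) = 0.22855

c = 0.229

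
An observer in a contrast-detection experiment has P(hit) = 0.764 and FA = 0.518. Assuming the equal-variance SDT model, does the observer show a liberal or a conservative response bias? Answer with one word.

liberal

z(H) = 0.719, z(FA) = 0.045
c = −½·(z(H) + z(FA)) = -0.382
c < 0 → liberal criterion (biased toward responding “yes”).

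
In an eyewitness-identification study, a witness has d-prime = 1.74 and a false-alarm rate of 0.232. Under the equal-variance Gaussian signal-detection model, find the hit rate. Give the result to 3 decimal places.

hit rate = 0.843

z(false-alarm rate) = z(0.232) = -0.7323
z(H) = z(FA) + d' = -0.7323 + 1.74 = 1.0077
hit rate = Φ(1.0077) = 0.8432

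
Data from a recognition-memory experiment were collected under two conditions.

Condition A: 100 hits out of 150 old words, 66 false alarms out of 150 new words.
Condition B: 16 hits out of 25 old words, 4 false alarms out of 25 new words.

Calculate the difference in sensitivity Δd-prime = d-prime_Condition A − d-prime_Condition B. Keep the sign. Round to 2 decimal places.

Δd-prime = -0.77

Condition A: z(0.6667) = 0.431, z(0.4400) = -0.151, d' = 0.582
Condition B: z(0.6400) = 0.358, z(0.1600) = -0.994, d' = 1.352
Δd' = d'_Condition A − d'_Condition B = 0.582 − 1.352 = -0.770
Condition B has the higher sensitivity.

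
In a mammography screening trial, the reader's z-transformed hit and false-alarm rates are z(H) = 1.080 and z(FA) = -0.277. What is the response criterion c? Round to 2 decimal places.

c = -0.40

c = −½·[z(H) + z(FA)] = −½·(1.080 + (-0.277)) = -0.4015
c < 0: the reader has a liberal response bias.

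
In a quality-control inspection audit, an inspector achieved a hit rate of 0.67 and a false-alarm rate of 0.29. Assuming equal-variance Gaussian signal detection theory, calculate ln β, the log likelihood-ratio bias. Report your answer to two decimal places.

z(0.67) = 0.440, z(0.29) = -0.553
ln β = −½·[z(H)² − z(FA)²] = −0.5 × (0.194 − 0.306) = 0.056

ln β = 0.06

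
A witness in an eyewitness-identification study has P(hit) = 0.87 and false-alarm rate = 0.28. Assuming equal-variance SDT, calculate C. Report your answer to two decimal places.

z(H) = 1.126
z(FA) = -0.583
c = −½·[z(H) + z(FA)] = −0.5 × (1.126 + (-0.583)) = -0.2715
c < 0: the witness has a liberal response bias.

C = -0.27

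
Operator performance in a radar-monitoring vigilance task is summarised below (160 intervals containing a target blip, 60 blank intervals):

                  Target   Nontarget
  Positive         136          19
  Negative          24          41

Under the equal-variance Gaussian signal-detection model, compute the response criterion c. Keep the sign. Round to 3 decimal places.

c = -0.280

H = 136/160 = 0.8500
FA = 19/60 = 0.3167
Φ⁻¹(H) = Φ⁻¹(0.8500) = 1.0364
Φ⁻¹(FA) = Φ⁻¹(0.3167) = -0.4769
c = −½·[z(H) + z(FA)] = −0.5 × (1.0364 + (-0.4769)) = -0.27975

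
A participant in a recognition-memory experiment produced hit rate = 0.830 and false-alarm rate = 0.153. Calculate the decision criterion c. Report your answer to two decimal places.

c = 0.03

Φ⁻¹(H) = Φ⁻¹(0.830) = 0.9542
Φ⁻¹(FA) = Φ⁻¹(0.153) = -1.0237
c = −½·[z(H) + z(FA)] = −0.5 × (0.9542 + (-1.0237)) = 0.03475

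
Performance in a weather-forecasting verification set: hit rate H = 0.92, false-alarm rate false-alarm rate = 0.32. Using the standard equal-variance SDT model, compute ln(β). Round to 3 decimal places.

Φ⁻¹(H) = 1.4051
Φ⁻¹(FA) = -0.4677
ln β = −½·[z(H)² − z(FA)²] = −0.5 × (1.9743 − 0.2187) = -0.8778

ln β = -0.878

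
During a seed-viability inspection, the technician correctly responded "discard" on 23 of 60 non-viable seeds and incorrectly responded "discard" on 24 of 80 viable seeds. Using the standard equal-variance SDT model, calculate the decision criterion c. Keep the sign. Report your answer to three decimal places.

c = 0.411

H = 23/60 = 0.3833
FA = 24/80 = 0.3000
z(H) = z(0.3833) = -0.2968
z(FA) = z(0.3000) = -0.5244
c = −½·[z(H) + z(FA)] = −0.5 × (-0.2968 + (-0.5244)) = 0.4106
c > 0: the technician has a conservative response bias.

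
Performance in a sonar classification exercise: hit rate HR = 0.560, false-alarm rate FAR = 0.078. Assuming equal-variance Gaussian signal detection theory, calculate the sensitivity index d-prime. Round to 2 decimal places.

d-prime = 1.57

z(H) = z(0.560) = 0.1510
z(FA) = z(0.078) = -1.4187
d' = z(H) − z(FA) = 0.1510 − (-1.4187) = 1.5697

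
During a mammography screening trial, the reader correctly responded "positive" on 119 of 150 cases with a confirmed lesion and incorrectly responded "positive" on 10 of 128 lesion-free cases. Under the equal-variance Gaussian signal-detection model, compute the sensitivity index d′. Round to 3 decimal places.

H = 119/150 = 0.7933
FA = 10/128 = 0.0781
z(H) = 0.8179
z(FA) = -1.4180
d' = z(H) − z(FA) = 0.8179 − (-1.4180) = 2.2359

d′ = 2.236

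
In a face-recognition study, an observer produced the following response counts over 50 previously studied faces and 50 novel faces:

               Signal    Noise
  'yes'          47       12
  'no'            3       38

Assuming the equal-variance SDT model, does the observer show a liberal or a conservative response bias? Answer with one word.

z(H) = 1.555, z(FA) = -0.706
c = −½·(z(H) + z(FA)) = -0.4245
c < 0 → liberal criterion (biased toward responding “yes”).

liberal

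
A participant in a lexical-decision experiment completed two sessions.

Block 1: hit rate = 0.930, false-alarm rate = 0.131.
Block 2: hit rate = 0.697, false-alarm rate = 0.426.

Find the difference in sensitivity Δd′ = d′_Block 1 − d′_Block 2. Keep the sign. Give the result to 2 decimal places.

Δd′ = 1.90

Block 1: z(0.930) = 1.476, z(0.131) = -1.122, d' = 2.598
Block 2: z(0.697) = 0.516, z(0.426) = -0.187, d' = 0.703
Δd' = d'_Block 1 − d'_Block 2 = 2.598 − 0.703 = 1.895
Block 1 has the higher sensitivity.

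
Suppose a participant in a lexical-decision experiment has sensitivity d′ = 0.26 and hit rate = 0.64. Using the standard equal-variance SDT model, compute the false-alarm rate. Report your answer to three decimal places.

z(hit rate) = z(0.64) = 0.3585
z(FA) = z(H) − d' = 0.3585 − 0.26 = 0.0985
false-alarm rate = Φ(0.0985) = 0.5392

false-alarm rate = 0.539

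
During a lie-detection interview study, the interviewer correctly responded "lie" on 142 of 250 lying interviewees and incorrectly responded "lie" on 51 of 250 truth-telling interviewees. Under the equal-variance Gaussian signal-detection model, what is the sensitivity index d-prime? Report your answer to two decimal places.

H = 142/250 = 0.5680
FA = 51/250 = 0.2040
z(H) = 0.171
z(FA) = -0.827
d' = z(H) − z(FA) = 0.171 − (-0.827) = 0.998

d-prime = 1.00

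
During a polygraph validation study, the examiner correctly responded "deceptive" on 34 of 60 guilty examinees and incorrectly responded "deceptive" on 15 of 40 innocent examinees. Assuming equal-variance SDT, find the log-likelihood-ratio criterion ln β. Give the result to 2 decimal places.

ln β = 0.04

H = 34/60 = 0.5667
FA = 15/40 = 0.3750
z(H) = 0.168
z(FA) = -0.319
ln β = −½·[z(H)² − z(FA)²] = −0.5 × (0.028 − 0.102) = 0.037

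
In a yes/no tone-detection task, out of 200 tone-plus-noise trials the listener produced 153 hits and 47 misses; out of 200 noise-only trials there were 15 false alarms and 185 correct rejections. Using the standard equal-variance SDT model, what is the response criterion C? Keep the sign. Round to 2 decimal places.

H = 153/200 = 0.7650
FA = 15/200 = 0.0750
z(H) = z(0.7650) = 0.7225
z(FA) = z(0.0750) = -1.4395
c = −½·[z(H) + z(FA)] = −0.5 × (0.7225 + (-1.4395)) = 0.3585
c > 0: the listener has a conservative response bias.

C = 0.36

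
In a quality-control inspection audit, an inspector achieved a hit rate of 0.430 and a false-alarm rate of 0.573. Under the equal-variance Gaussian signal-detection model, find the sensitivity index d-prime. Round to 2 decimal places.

d-prime = -0.36

Φ⁻¹(0.430) = -0.176, Φ⁻¹(0.573) = 0.184
d' = z(H) − z(FA) = -0.176 − 0.184 = -0.360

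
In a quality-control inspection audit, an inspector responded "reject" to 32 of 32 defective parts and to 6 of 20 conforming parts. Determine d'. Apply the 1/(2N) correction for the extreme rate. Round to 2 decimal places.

d' = 2.68

The hit rate is 32/32 = 1, so apply the 1/(2N) correction: H → 1 − 1/(2·32) = 0.98438.
z(H) = z(0.98438) = 2.154
z(FA) = z(0.30000) = -0.524
d' = 2.154 − (-0.524) = 2.678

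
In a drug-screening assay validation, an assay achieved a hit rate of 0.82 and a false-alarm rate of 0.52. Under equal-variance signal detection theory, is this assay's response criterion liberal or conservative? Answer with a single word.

z(H) = 0.915, z(FA) = 0.050
c = −½·(z(H) + z(FA)) = -0.4825
c < 0 → liberal criterion (biased toward responding “yes”).

liberal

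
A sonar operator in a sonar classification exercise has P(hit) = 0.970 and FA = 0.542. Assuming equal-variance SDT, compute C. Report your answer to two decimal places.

C = -0.99

z(0.970) = 1.8808, z(0.542) = 0.1055
c = −½·[z(H) + z(FA)] = −0.5 × (1.8808 + 0.1055) = -0.99315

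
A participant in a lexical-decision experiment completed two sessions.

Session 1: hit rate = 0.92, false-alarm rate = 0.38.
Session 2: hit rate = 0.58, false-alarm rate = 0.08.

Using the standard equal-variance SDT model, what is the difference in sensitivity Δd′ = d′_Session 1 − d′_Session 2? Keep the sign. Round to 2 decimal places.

Session 1: z(0.92) = 1.405, z(0.38) = -0.305, d' = 1.710
Session 2: z(0.58) = 0.202, z(0.08) = -1.405, d' = 1.607
Δd' = d'_Session 1 − d'_Session 2 = 1.710 − 1.607 = 0.103
Session 1 has the higher sensitivity.

Δd′ = 0.10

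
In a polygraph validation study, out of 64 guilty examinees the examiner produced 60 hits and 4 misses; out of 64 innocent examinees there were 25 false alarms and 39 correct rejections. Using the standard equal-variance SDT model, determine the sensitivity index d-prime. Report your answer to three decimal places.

H = 60/64 = 0.9375
FA = 25/64 = 0.3906
Φ⁻¹(0.9375) = 1.5341, Φ⁻¹(0.3906) = -0.2778
d' = z(H) − z(FA) = 1.5341 − (-0.2778) = 1.8119

d-prime = 1.812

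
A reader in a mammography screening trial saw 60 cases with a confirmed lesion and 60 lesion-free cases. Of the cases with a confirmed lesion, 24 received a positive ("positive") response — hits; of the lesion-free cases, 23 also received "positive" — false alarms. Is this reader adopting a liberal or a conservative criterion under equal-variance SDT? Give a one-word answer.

z(H) = -0.253, z(FA) = -0.297
c = −½·(z(H) + z(FA)) = 0.275
c > 0 → conservative criterion (biased toward responding “no”).

conservative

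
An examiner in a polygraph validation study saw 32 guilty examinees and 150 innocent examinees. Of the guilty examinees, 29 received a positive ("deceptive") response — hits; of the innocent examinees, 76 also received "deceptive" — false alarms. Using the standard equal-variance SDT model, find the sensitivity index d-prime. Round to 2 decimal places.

H = 29/32 = 0.9062
FA = 76/150 = 0.5067
z(0.9062) = 1.3177, z(0.5067) = 0.0168
d' = z(H) − z(FA) = 1.3177 − 0.0168 = 1.3009

d-prime = 1.30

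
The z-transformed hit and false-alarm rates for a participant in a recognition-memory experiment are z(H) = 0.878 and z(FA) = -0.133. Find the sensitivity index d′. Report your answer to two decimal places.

d′ = 1.01

d' = z(H) − z(FA) = 0.878 − (-0.133) = 1.011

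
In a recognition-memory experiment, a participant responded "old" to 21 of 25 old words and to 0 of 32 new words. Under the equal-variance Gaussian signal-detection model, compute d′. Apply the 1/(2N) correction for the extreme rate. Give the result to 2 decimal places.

The false-alarm rate is 0/32 = 0, so apply the 1/(2N) correction: FA → 1/(2·32) = 0.01562.
z(H) = z(0.84000) = 0.994
z(FA) = z(0.01562) = -2.154
d' = 0.994 − (-2.154) = 3.148

d′ = 3.15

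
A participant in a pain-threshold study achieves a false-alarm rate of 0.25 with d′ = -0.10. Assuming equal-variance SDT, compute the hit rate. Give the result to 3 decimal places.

hit rate = 0.219

z(false-alarm rate) = z(0.25) = -0.6745
z(H) = z(FA) + d' = -0.6745 + (-0.10) = -0.7745
hit rate = Φ(-0.7745) = 0.2193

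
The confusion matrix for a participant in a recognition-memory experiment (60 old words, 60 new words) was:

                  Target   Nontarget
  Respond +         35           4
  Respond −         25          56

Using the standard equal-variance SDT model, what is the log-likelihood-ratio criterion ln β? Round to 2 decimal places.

H = 35/60 = 0.5833
FA = 4/60 = 0.0667
z(0.5833) = 0.210, z(0.0667) = -1.501
ln β = −½·[z(H)² − z(FA)²] = −0.5 × (0.044 − 2.253) = 1.1045

ln β = 1.10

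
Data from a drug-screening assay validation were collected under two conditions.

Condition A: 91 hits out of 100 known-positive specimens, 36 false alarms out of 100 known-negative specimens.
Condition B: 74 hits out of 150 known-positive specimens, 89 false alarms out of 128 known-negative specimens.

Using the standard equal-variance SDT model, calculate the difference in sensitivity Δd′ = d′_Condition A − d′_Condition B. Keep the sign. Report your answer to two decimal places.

Condition A: z(0.9100) = 1.341, z(0.3600) = -0.358, d' = 1.699
Condition B: z(0.4933) = -0.017, z(0.6953) = 0.511, d' = -0.528
Δd' = d'_Condition A − d'_Condition B = 1.699 − (-0.528) = 2.227
Condition A has the higher sensitivity.

Δd′ = 2.23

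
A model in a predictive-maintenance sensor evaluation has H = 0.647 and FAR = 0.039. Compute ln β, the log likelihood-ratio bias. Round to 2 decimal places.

Φ⁻¹(H) = Φ⁻¹(0.647) = 0.377
Φ⁻¹(FA) = Φ⁻¹(0.039) = -1.762
ln β = −½·[z(H)² − z(FA)²] = −0.5 × (0.142 − 3.105) = 1.4815

ln β = 1.48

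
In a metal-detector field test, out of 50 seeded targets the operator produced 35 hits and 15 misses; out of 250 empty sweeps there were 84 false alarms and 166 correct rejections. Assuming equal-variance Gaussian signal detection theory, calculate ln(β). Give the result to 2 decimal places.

H = 35/50 = 0.7000
FA = 84/250 = 0.3360
z(H) = 0.524
z(FA) = -0.423
ln β = −½·[z(H)² − z(FA)²] = −0.5 × (0.275 − 0.179) = -0.048

ln β = -0.05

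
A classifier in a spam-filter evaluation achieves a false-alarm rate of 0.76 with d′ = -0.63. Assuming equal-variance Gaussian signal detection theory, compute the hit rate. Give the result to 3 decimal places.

hit rate = 0.530

z(false-alarm rate) = z(0.76) = 0.7063
z(H) = z(FA) + d' = 0.7063 + (-0.63) = 0.0763
hit rate = Φ(0.0763) = 0.5304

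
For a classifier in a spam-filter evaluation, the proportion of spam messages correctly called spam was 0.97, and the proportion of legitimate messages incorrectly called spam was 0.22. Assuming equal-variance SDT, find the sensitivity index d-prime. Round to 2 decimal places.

Φ⁻¹(H) = Φ⁻¹(0.97) = 1.8808
Φ⁻¹(FA) = Φ⁻¹(0.22) = -0.7722
d' = z(H) − z(FA) = 1.8808 − (-0.7722) = 2.6530

d-prime = 2.65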